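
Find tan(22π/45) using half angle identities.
tan(22π/45) = sin 44π/45 / (1 + cos 44π/45) = 28.64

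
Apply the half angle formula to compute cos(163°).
cos(163°) = -√((1 + cos 326°)/2) = -0.9563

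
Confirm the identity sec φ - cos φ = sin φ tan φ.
LHS = 1/cos φ - cos φ = (1 - cos²φ)/cos φ = sin²φ/cos φ = sin φ · (sin φ/cos φ) = sin φ tan φ = RHS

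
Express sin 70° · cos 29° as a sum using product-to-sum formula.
sin 70° cos 29° = (1/2)[sin(70°+29°) + sin(70°-29°)]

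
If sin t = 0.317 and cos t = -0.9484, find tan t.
tan t = sin t / cos t = -0.3342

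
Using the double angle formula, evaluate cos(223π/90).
cos(223π/90) = cos²223π/180 - sin²223π/180 = 0.06976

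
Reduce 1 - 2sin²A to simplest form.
1 - 2sin²A = cos(2A) (using Double angle)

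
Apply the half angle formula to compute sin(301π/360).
sin(301π/360) = √((1 - cos 301π/180)/2) = 0.4924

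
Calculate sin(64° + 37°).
sin(64° + 37°) = sin 64° cos 37° + cos 64° sin 37° = 0.9816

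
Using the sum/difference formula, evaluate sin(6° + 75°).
sin(6° + 75°) = sin 6° cos 75° + cos 6° sin 75° = 0.9877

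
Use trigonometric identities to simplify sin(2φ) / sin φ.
sin(2φ) / sin φ = 2 cos φ (using Double angle)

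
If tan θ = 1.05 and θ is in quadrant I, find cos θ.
cos θ = 0.6897 (using tan²θ + 1 = sec²θ)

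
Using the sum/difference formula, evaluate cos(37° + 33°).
cos(37° + 33°) = cos 37° cos 33° - sin 37° sin 33° = 0.342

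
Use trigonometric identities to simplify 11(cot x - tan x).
11(cot x - tan x) = 11(2 cot(2x)) (using Double angle)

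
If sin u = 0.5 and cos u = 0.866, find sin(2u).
sin(2u) = 2 sin u cos u = 0.866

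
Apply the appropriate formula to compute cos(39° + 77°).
cos(39° + 77°) = cos 39° cos 77° - sin 39° sin 77° = -0.4384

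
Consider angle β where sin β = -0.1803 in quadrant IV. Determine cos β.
cos β = √(1 - sin²β) = 0.9836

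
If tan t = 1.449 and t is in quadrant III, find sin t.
sin t = -0.823 (using tan²t + 1 = sec²t)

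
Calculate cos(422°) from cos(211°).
cos(422°) = 1 - 2sin²211° = 0.4695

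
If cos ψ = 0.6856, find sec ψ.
sec ψ = 1/cos ψ = 1.459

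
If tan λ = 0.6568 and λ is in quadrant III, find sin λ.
sin λ = -0.549 (using tan²λ + 1 = sec²λ)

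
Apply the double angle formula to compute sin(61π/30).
sin(61π/30) = 2 sin 61π/60 cos 61π/60 = 0.1045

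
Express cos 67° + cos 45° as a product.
cos 67° + cos 45° = 2 cos(56°) cos(11°)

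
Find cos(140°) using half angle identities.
cos(140°) = -√((1 + cos 280°)/2) = -0.766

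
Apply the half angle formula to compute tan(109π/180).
tan(109π/180) = sin 109π/90 / (1 + cos 109π/90) = -2.904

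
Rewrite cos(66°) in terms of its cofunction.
cos(66°) = sin(90° - 66°) = sin(24°)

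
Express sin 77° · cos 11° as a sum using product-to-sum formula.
sin 77° cos 11° = (1/2)[sin(77°+11°) + sin(77°-11°)]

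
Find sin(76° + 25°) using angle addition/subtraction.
sin(76° + 25°) = sin 76° cos 25° + cos 76° sin 25° = 0.9816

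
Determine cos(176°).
cos(176°) = -0.9976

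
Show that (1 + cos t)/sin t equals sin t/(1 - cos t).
RHS = sin t(1 + cos t) / ((1 - cos t)(1 + cos t)) = sin t(1 + cos t) / (1 - cos²t) = sin t(1 + cos t) / sin²t = (1 + cos t)/sin t = LHS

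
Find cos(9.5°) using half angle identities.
cos(9.5°) = √((1 + cos 19°)/2) = 0.9863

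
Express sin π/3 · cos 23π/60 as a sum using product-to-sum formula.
sin π/3 cos 23π/60 = (1/2)[sin(π/3+23π/60) + sin(π/3-23π/60)]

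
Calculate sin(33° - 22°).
sin(33° - 22°) = sin 33° cos 22° - cos 33° sin 22° = 0.1908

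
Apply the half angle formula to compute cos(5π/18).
cos(5π/18) = √((1 + cos 5π/9)/2) = 0.6428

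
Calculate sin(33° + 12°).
sin(33° + 12°) = sin 33° cos 12° + cos 33° sin 12° = √2/2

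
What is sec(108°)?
sec(108°) = -3.236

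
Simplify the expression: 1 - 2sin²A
1 - 2sin²A = cos(2A) (using Double angle)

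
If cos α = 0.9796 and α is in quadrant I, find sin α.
sin α = 0.201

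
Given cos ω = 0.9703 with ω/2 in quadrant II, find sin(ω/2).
sin(ω/2) = ±√((1 - cos ω)/2); positive since ω/2 ∈ QII, so sin(ω/2) = 0.1219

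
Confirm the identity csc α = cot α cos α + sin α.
RHS = cos²α/sin α + sin α = (cos²α + sin²α)/sin α = 1/sin α = csc α = LHS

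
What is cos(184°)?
cos(184°) = -0.9976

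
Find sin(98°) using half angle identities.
sin(98°) = √((1 - cos 196°)/2) = 0.9903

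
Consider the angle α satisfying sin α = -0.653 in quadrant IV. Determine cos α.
cos α = √(1 - sin²α) = 0.7574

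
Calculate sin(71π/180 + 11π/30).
sin(71π/180 + 11π/30) = sin 71π/180 cos 11π/30 + cos 71π/180 sin 11π/30 = 0.682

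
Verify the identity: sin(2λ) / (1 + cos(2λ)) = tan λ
LHS = 2 sin λ cos λ / (2cos²λ) = sin λ/cos λ = tan λ = RHS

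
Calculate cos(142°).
cos(142°) = -0.788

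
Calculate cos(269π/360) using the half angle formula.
cos(269π/360) = -√((1 + cos 269π/180)/2) = -0.7009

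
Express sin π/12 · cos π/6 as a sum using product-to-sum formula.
sin π/12 cos π/6 = (1/2)[sin(π/12+π/6) + sin(π/12-π/6)]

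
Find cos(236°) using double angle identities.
cos(236°) = 1 - 2sin²118° = -0.5592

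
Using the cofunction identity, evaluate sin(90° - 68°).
sin(90° - 68°) = cos(68°) = 0.3746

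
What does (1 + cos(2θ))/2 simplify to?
(1 + cos(2θ))/2 = cos²θ (using Power reduction)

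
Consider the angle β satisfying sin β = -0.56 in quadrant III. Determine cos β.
cos β = ±√(1 - sin²β) = -0.8285 (negative in QIII)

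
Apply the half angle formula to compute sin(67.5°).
sin(67.5°) = √((1 - cos 135°)/2) = √(2+√2)/2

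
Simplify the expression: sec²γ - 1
sec²γ - 1 = tan²γ (using Pythagorean identity)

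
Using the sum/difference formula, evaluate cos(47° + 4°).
cos(47° + 4°) = cos 47° cos 4° - sin 47° sin 4° = 0.6293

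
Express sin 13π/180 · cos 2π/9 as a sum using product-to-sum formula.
sin 13π/180 cos 2π/9 = (1/2)[sin(13π/180+2π/9) + sin(13π/180-2π/9)]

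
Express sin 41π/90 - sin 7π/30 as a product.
sin 41π/90 - sin 7π/30 = 2 cos(31π/90) sin(π/9)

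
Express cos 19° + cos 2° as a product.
cos 19° + cos 2° = 2 cos(10.5°) cos(8.5°)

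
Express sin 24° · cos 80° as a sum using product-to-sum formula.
sin 24° cos 80° = (1/2)[sin(24°+80°) + sin(24°-80°)]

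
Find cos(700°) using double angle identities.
cos(700°) = cos²350° - sin²350° = 0.9397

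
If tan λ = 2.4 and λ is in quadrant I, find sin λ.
sin λ = 0.9231 (using tan²λ + 1 = sec²λ)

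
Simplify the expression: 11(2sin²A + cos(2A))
11(2sin²A + cos(2A)) = 11 (using Double angle)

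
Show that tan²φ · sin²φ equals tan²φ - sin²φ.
RHS = sin²φ/cos²φ - sin²φ = sin²φ(1/cos²φ - 1) = sin²φ · (1 - cos²φ)/cos²φ = sin²φ · sin²φ/cos²φ = sin²φ · tan²φ = LHS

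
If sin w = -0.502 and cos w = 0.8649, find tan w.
tan w = sin w / cos w = -0.5804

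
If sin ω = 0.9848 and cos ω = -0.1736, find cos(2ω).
cos(2ω) = cos²ω - sin²ω = -0.9397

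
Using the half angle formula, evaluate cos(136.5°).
cos(136.5°) = -√((1 + cos 273°)/2) = -0.7254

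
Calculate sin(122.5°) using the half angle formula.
sin(122.5°) = √((1 - cos 245°)/2) = 0.8434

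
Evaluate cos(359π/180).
cos(359π/180) = 0.9998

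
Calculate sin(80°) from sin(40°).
sin(80°) = 2 sin 40° cos 40° = 0.9848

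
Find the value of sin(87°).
sin(87°) = 0.9986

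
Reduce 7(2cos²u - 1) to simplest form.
7(2cos²u - 1) = 7(cos(2u)) (using Double angle)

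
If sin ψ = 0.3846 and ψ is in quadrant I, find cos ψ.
cos ψ = 0.9231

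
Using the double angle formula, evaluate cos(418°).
cos(418°) = 2cos²209° - 1 = 0.5299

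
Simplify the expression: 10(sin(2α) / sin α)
10(sin(2α) / sin α) = 10(2 cos α) (using Double angle)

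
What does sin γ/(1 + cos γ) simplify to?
sin γ/(1 + cos γ) = tan(γ/2) (using Half angle)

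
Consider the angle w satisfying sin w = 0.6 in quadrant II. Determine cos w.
cos w = ±√(1 - sin²w) = -0.8 (negative in QII)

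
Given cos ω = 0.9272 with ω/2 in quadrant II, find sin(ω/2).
sin(ω/2) = ±√((1 - cos ω)/2); positive since ω/2 ∈ QII, so sin(ω/2) = 0.1908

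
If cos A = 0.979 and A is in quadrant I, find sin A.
sin A = 0.2039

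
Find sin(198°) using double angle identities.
sin(198°) = 2 sin 99° cos 99° = -0.309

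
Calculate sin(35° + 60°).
sin(35° + 60°) = sin 35° cos 60° + cos 35° sin 60° = 0.9962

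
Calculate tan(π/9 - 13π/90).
tan(π/9 - 13π/90) = (tan π/9 - tan 13π/90)/(1 + tan π/9 tan 13π/90) = -0.1051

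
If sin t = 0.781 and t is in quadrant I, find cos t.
cos t = 0.6245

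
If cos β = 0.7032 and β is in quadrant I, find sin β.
sin β = 0.711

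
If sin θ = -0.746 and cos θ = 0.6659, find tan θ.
tan θ = sin θ / cos θ = -1.12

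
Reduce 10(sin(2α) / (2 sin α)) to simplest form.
10(sin(2α) / (2 sin α)) = 10(cos α) (using Double angle)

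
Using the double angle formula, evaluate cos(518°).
cos(518°) = cos²259° - sin²259° = -0.9272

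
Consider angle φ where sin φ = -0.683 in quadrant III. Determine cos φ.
cos φ = ±√(1 - sin²φ) = -0.7304 (negative in QIII)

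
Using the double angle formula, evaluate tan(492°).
tan(492°) = 2 tan 246° / (1 - tan²246°) = -1.111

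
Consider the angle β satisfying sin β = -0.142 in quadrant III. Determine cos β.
cos β = ±√(1 - sin²β) = -0.9899 (negative in QIII)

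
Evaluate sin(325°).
sin(325°) = -0.5736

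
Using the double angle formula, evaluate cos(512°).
cos(512°) = cos²256° - sin²256° = -0.8829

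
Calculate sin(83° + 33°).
sin(83° + 33°) = sin 83° cos 33° + cos 83° sin 33° = 0.8988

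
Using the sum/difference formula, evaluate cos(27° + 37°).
cos(27° + 37°) = cos 27° cos 37° - sin 27° sin 37° = 0.4384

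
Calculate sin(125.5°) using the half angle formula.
sin(125.5°) = √((1 - cos 251°)/2) = 0.8141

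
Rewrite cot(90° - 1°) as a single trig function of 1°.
cot(90° - 1°) = tan(1°)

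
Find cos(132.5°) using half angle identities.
cos(132.5°) = -√((1 + cos 265°)/2) = -0.6756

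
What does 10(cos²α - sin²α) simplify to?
10(cos²α - sin²α) = 10(cos(2α)) (using Double angle)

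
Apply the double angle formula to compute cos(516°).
cos(516°) = cos²258° - sin²258° = -0.9135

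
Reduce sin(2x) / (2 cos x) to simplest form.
sin(2x) / (2 cos x) = sin x (using Double angle)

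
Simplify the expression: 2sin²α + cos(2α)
2sin²α + cos(2α) = 1 (using Double angle)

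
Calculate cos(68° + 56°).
cos(68° + 56°) = cos 68° cos 56° - sin 68° sin 56° = -0.5592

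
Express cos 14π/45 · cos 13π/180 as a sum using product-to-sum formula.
cos 14π/45 cos 13π/180 = (1/2)[cos(14π/45-13π/180) + cos(14π/45+13π/180)]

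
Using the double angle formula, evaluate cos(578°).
cos(578°) = cos²289° - sin²289° = -0.788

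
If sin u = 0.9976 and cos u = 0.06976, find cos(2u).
cos(2u) = cos²u - sin²u = -0.9903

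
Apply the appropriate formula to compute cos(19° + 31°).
cos(19° + 31°) = cos 19° cos 31° - sin 19° sin 31° = 0.6428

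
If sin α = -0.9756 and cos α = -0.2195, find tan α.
tan α = sin α / cos α = 4.445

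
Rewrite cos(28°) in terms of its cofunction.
cos(28°) = sin(90° - 28°) = sin(62°)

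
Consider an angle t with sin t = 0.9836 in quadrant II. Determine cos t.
cos t = ±√(1 - sin²t) = -0.1804 (negative in QII)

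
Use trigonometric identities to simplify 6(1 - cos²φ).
6(1 - cos²φ) = 6(sin²φ) (using Pythagorean identity)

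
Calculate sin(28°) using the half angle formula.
sin(28°) = √((1 - cos 56°)/2) = 0.4695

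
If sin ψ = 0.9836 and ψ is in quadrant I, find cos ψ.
cos ψ = 0.1804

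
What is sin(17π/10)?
sin(17π/10) = -0.809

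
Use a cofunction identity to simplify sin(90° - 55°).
sin(90° - 55°) = cos(55°)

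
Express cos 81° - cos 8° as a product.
cos 81° - cos 8° = -2 sin(44.5°) sin(36.5°)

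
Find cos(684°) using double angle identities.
cos(684°) = cos²342° - sin²342° = 0.809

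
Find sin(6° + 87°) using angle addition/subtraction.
sin(6° + 87°) = sin 6° cos 87° + cos 6° sin 87° = 0.9986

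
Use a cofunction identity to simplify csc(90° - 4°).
csc(90° - 4°) = sec(4°)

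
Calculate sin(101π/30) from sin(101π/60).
sin(101π/30) = 2 sin 101π/60 cos 101π/60 = -0.9135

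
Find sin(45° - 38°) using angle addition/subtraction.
sin(45° - 38°) = sin 45° cos 38° - cos 45° sin 38° = 0.1219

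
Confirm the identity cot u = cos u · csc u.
RHS = cos u · (1/sin u) = cos u/sin u = cot u = LHS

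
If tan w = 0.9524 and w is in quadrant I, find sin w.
sin w = 0.6897 (using tan²w + 1 = sec²w)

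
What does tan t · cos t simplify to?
tan t · cos t = sin t (using Quotient identity)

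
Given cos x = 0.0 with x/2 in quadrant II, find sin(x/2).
sin(x/2) = ±√((1 - cos x)/2); positive since x/2 ∈ QII, so sin(x/2) = √2/2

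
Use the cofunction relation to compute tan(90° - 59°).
tan(90° - 59°) = cot(59°) = 0.6009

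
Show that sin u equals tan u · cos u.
RHS = (sin u/cos u) · cos u = sin u = LHS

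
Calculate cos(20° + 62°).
cos(20° + 62°) = cos 20° cos 62° - sin 20° sin 62° = 0.1392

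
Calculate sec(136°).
sec(136°) = -1.39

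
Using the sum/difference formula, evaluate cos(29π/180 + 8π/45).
cos(29π/180 + 8π/45) = cos 29π/180 cos 8π/45 - sin 29π/180 sin 8π/45 = 0.4848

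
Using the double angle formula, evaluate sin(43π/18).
sin(43π/18) = 2 sin 43π/36 cos 43π/36 = 0.9397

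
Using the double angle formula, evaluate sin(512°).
sin(512°) = 2 sin 256° cos 256° = 0.4695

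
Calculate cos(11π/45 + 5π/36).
cos(11π/45 + 5π/36) = cos 11π/45 cos 5π/36 - sin 11π/45 sin 5π/36 = 0.3584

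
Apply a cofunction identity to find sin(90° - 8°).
sin(90° - 8°) = cos(8°) = 0.9903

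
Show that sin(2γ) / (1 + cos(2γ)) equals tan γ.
LHS = 2 sin γ cos γ / (2cos²γ) = sin γ/cos γ = tan γ = RHS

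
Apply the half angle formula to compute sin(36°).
sin(36°) = √((1 - cos 72°)/2) = 0.5878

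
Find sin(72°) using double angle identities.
sin(72°) = 2 sin 36° cos 36° = 0.9511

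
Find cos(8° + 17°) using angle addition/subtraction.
cos(8° + 17°) = cos 8° cos 17° - sin 8° sin 17° = 0.9063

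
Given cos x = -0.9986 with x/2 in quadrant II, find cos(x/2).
cos(x/2) = ±√((1 + cos x)/2); negative since x/2 ∈ QII, so cos(x/2) = -0.02646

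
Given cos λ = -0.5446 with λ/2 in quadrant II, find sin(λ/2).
sin(λ/2) = ±√((1 - cos λ)/2); positive since λ/2 ∈ QII, so sin(λ/2) = 0.8788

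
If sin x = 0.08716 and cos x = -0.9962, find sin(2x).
sin(2x) = 2 sin x cos x = -0.1737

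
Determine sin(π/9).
sin(π/9) = 0.342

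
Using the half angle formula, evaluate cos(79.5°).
cos(79.5°) = √((1 + cos 159°)/2) = 0.1822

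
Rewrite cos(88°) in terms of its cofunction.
cos(88°) = sin(90° - 88°) = sin(2°)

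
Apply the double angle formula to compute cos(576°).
cos(576°) = cos²288° - sin²288° = -0.809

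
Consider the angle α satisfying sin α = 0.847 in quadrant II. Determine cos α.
cos α = ±√(1 - sin²α) = -0.5316 (negative in QII)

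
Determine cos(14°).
cos(14°) = 0.9703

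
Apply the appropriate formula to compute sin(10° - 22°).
sin(10° - 22°) = sin 10° cos 22° - cos 10° sin 22° = -0.2079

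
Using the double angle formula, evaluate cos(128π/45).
cos(128π/45) = cos²64π/45 - sin²64π/45 = -0.8829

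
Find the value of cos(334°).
cos(334°) = 0.8988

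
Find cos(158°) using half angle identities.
cos(158°) = -√((1 + cos 316°)/2) = -0.9272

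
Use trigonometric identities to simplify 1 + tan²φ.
1 + tan²φ = sec²φ (using Pythagorean identity)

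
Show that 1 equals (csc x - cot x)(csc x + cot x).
RHS = csc²x - cot²x = (1 + cot²x) - cot²x = 1 = LHS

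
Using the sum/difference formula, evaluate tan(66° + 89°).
tan(66° + 89°) = (tan 66° + tan 89°)/(1 - tan 66° tan 89°) = -0.4663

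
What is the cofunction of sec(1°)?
sec(1°) = csc(90° - 1°) = csc(89°)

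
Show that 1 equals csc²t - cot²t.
RHS = 1/sin²t - cos²t/sin²t = (1 - cos²t)/sin²t = sin²t/sin²t = 1 = LHS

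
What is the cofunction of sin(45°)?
sin(45°) = cos(90° - 45°) = cos(45°)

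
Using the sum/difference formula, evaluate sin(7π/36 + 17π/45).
sin(7π/36 + 17π/45) = sin 7π/36 cos 17π/45 + cos 7π/36 sin 17π/45 = 0.9744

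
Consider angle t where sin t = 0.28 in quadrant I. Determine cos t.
cos t = √(1 - sin²t) = 0.96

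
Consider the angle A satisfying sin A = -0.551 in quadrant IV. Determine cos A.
cos A = √(1 - sin²A) = 0.8345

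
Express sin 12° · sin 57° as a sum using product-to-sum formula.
sin 12° sin 57° = (1/2)[cos(12°-57°) - cos(12°+57°)]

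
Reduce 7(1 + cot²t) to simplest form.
7(1 + cot²t) = 7(csc²t) (using Pythagorean identity)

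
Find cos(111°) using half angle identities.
cos(111°) = -√((1 + cos 222°)/2) = -0.3584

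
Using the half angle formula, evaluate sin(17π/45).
sin(17π/45) = √((1 - cos 34π/45)/2) = 0.9272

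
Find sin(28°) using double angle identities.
sin(28°) = 2 sin 14° cos 14° = 0.4695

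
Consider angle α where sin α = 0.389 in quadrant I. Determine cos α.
cos α = √(1 - sin²α) = 0.9212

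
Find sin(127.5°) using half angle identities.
sin(127.5°) = √((1 - cos 255°)/2) = 0.7934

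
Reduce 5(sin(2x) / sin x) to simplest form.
5(sin(2x) / sin x) = 5(2 cos x) (using Double angle)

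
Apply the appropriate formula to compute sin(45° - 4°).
sin(45° - 4°) = sin 45° cos 4° - cos 45° sin 4° = 0.6561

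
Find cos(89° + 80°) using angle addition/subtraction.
cos(89° + 80°) = cos 89° cos 80° - sin 89° sin 80° = -0.9816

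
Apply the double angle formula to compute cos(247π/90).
cos(247π/90) = cos²247π/180 - sin²247π/180 = -0.6947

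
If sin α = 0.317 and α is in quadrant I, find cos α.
cos α = 0.9484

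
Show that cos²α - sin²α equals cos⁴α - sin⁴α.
RHS = (cos²α - sin²α)(cos²α + sin²α) = (cos²α - sin²α) · 1 = cos²α - sin²α = LHS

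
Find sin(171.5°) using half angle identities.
sin(171.5°) = √((1 - cos 343°)/2) = 0.1478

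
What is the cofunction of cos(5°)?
cos(5°) = sin(90° - 5°) = sin(85°)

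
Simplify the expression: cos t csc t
cos t csc t = cot t (using Reciprocal + quotient)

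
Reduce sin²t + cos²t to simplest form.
sin²t + cos²t = 1 (using Pythagorean identity)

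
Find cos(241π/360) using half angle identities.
cos(241π/360) = -√((1 + cos 241π/180)/2) = -0.5075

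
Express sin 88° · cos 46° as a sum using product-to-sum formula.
sin 88° cos 46° = (1/2)[sin(88°+46°) + sin(88°-46°)]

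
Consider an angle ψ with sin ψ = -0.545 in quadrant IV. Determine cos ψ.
cos ψ = √(1 - sin²ψ) = 0.8384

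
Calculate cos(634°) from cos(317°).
cos(634°) = cos²317° - sin²317° = 0.06976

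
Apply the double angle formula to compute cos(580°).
cos(580°) = cos²290° - sin²290° = -0.766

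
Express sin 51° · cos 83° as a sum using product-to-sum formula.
sin 51° cos 83° = (1/2)[sin(51°+83°) + sin(51°-83°)]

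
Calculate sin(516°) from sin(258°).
sin(516°) = 2 sin 258° cos 258° = 0.4067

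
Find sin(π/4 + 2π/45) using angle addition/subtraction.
sin(π/4 + 2π/45) = sin π/4 cos 2π/45 + cos π/4 sin 2π/45 = 0.7986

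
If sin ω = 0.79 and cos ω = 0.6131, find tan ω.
tan ω = sin ω / cos ω = 1.289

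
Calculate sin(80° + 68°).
sin(80° + 68°) = sin 80° cos 68° + cos 80° sin 68° = 0.5299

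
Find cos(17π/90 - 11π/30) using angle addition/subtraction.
cos(17π/90 - 11π/30) = cos 17π/90 cos 11π/30 + sin 17π/90 sin 11π/30 = 0.848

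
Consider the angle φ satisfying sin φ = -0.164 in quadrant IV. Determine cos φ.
cos φ = √(1 - sin²φ) = 0.9865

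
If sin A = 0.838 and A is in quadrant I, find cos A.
cos A = 0.5457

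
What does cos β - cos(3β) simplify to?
cos β - cos(3β) = 2 sin(2β) sin β (using Sum-to-product)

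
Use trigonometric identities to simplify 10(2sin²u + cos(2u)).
10(2sin²u + cos(2u)) = 10 (using Double angle)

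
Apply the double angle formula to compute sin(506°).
sin(506°) = 2 sin 253° cos 253° = 0.5592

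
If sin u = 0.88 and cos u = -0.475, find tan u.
tan u = sin u / cos u = -1.853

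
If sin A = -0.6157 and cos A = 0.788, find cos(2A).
cos(2A) = cos²A - sin²A = 0.2419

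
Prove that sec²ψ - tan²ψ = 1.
LHS = 1/cos²ψ - sin²ψ/cos²ψ = (1 - sin²ψ)/cos²ψ = cos²ψ/cos²ψ = 1 = RHS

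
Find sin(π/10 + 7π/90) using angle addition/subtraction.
sin(π/10 + 7π/90) = sin π/10 cos 7π/90 + cos π/10 sin 7π/90 = 0.5299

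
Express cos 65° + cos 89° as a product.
cos 65° + cos 89° = 2 cos(77°) cos(-12°)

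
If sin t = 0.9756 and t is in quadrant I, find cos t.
cos t = 0.2196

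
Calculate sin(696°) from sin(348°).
sin(696°) = 2 sin 348° cos 348° = -0.4067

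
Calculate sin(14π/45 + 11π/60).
sin(14π/45 + 11π/60) = sin 14π/45 cos 11π/60 + cos 14π/45 sin 11π/60 = 0.9998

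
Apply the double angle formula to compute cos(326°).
cos(326°) = cos²163° - sin²163° = 0.829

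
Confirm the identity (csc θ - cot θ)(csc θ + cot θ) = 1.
LHS = csc²θ - cot²θ = (1 + cot²θ) - cot²θ = 1 = RHS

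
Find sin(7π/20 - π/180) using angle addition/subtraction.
sin(7π/20 - π/180) = sin 7π/20 cos π/180 - cos 7π/20 sin π/180 = 0.8829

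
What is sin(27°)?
sin(27°) = 0.454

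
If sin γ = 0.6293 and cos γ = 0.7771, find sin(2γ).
sin(2γ) = 2 sin γ cos γ = 0.9781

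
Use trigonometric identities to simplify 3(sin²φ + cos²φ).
3(sin²φ + cos²φ) = 3 (using Pythagorean identity)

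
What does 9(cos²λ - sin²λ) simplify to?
9(cos²λ - sin²λ) = 9(cos(2λ)) (using Double angle)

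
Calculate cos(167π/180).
cos(167π/180) = -0.9744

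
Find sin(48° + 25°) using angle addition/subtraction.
sin(48° + 25°) = sin 48° cos 25° + cos 48° sin 25° = 0.9563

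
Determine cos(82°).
cos(82°) = 0.1392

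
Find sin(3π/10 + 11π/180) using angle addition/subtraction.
sin(3π/10 + 11π/180) = sin 3π/10 cos 11π/180 + cos 3π/10 sin 11π/180 = 0.9063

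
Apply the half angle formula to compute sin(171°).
sin(171°) = √((1 - cos 342°)/2) = 0.1564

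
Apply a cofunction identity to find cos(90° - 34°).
cos(90° - 34°) = sin(34°) = 0.5592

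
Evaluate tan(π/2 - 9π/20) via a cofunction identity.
tan(π/2 - 9π/20) = cot(9π/20) = 0.1584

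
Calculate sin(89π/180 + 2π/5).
sin(89π/180 + 2π/5) = sin 89π/180 cos 2π/5 + cos 89π/180 sin 2π/5 = 0.3256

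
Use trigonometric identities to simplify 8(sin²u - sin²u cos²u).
8(sin²u - sin²u cos²u) = 8(sin⁴u) (using Factoring)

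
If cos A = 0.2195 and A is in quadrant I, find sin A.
sin A = 0.9756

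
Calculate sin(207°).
sin(207°) = -0.454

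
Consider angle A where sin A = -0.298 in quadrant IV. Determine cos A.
cos A = √(1 - sin²A) = 0.9546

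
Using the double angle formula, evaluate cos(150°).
cos(150°) = cos²75° - sin²75° = -√3/2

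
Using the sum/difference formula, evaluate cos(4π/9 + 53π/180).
cos(4π/9 + 53π/180) = cos 4π/9 cos 53π/180 - sin 4π/9 sin 53π/180 = -0.682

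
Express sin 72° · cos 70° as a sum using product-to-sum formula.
sin 72° cos 70° = (1/2)[sin(72°+70°) + sin(72°-70°)]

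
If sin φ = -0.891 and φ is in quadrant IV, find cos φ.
cos φ = 0.454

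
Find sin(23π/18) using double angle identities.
sin(23π/18) = 2 sin 23π/36 cos 23π/36 = -0.766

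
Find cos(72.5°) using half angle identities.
cos(72.5°) = √((1 + cos 145°)/2) = 0.3007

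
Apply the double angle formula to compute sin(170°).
sin(170°) = 2 sin 85° cos 85° = 0.1736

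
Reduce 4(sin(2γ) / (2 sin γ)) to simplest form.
4(sin(2γ) / (2 sin γ)) = 4(cos γ) (using Double angle)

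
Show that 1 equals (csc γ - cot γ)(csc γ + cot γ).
RHS = csc²γ - cot²γ = (1 + cot²γ) - cot²γ = 1 = LHS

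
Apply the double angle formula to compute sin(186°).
sin(186°) = 2 sin 93° cos 93° = -0.1045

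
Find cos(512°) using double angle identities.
cos(512°) = cos²256° - sin²256° = -0.8829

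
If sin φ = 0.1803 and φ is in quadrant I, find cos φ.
cos φ = 0.9836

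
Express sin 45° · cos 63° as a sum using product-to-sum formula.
sin 45° cos 63° = (1/2)[sin(45°+63°) + sin(45°-63°)]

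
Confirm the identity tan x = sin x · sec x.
RHS = sin x · (1/cos x) = sin x/cos x = tan x = LHS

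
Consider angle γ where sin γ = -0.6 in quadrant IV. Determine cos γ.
cos γ = √(1 - sin²γ) = 0.8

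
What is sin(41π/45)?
sin(41π/45) = 0.2756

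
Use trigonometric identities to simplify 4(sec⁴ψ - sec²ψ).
4(sec⁴ψ - sec²ψ) = 4(tan⁴ψ + tan²ψ) (using Pythagorean)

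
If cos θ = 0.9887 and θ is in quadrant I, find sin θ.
sin θ = 0.1499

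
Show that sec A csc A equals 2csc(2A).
RHS = 2/sin(2A) = 2/(2 sin A cos A) = 1/(sin A cos A) = (1/cos A)(1/sin A) = sec A csc A = LHS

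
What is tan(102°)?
tan(102°) = -4.705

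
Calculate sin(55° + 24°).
sin(55° + 24°) = sin 55° cos 24° + cos 55° sin 24° = 0.9816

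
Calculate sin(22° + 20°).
sin(22° + 20°) = sin 22° cos 20° + cos 22° sin 20° = 0.6691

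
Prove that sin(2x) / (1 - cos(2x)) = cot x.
LHS = 2 sin x cos x / (2sin²x) = cos x/sin x = cot x = RHS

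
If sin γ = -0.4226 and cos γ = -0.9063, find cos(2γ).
cos(2γ) = cos²γ - sin²γ = 0.6428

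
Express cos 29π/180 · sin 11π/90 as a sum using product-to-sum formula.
cos 29π/180 sin 11π/90 = (1/2)[sin(29π/180+11π/90) - sin(29π/180-11π/90)]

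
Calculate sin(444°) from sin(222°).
sin(444°) = 2 sin 222° cos 222° = 0.9945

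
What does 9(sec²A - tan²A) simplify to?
9(sec²A - tan²A) = 9 (using Pythagorean identity)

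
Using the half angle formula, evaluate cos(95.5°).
cos(95.5°) = -√((1 + cos 191°)/2) = -0.09585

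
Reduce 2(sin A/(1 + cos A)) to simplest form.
2(sin A/(1 + cos A)) = 2(tan(A/2)) (using Half angle)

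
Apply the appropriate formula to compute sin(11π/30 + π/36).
sin(11π/30 + π/36) = sin 11π/30 cos π/36 + cos 11π/30 sin π/36 = 0.9455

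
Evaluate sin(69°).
sin(69°) = 0.9336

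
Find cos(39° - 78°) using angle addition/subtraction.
cos(39° - 78°) = cos 39° cos 78° + sin 39° sin 78° = 0.7771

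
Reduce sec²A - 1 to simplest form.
sec²A - 1 = tan²A (using Pythagorean identity)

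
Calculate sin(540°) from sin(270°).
sin(540°) = 2 sin 270° cos 270° = 0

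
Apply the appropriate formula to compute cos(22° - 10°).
cos(22° - 10°) = cos 22° cos 10° + sin 22° sin 10° = 0.9781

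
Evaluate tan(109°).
tan(109°) = -2.904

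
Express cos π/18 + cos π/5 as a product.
cos π/18 + cos π/5 = 2 cos(23π/180) cos(-13π/180)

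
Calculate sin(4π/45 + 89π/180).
sin(4π/45 + 89π/180) = sin 4π/45 cos 89π/180 + cos 4π/45 sin 89π/180 = (√6+√2)/4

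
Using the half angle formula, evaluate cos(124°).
cos(124°) = -√((1 + cos 248°)/2) = -0.5592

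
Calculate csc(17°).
csc(17°) = 3.42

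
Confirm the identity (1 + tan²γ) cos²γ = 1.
LHS = sec²γ · cos²γ = (1/cos²γ) · cos²γ = 1 = RHS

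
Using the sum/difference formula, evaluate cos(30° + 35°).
cos(30° + 35°) = cos 30° cos 35° - sin 30° sin 35° = 0.4226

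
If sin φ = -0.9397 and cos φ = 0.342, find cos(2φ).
cos(2φ) = cos²φ - sin²φ = -0.7661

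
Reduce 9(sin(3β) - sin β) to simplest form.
9(sin(3β) - sin β) = 9(2 cos(2β) sin β) (using Sum-to-product)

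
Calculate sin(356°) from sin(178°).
sin(356°) = 2 sin 178° cos 178° = -0.06976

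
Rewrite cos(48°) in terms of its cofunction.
cos(48°) = sin(90° - 48°) = sin(42°)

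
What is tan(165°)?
tan(165°) = -(2-√3)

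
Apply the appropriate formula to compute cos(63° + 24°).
cos(63° + 24°) = cos 63° cos 24° - sin 63° sin 24° = 0.05234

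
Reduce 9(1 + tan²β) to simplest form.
9(1 + tan²β) = 9(sec²β) (using Pythagorean identity)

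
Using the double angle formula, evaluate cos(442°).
cos(442°) = 1 - 2sin²221° = 0.1392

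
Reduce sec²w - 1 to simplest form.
sec²w - 1 = tan²w (using Pythagorean identity)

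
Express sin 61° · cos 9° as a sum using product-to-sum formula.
sin 61° cos 9° = (1/2)[sin(61°+9°) + sin(61°-9°)]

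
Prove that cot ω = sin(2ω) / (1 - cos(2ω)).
RHS = 2 sin ω cos ω / (2sin²ω) = cos ω/sin ω = cot ω = LHS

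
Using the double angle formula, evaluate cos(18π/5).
cos(18π/5) = cos²9π/5 - sin²9π/5 = 0.309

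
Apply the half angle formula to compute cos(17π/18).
cos(17π/18) = -√((1 + cos 17π/9)/2) = -0.9848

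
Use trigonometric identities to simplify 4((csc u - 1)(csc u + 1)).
4((csc u - 1)(csc u + 1)) = 4(cot²u) (using Diff. of squares)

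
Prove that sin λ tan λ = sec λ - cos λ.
RHS = 1/cos λ - cos λ = (1 - cos²λ)/cos λ = sin²λ/cos λ = sin λ · (sin λ/cos λ) = sin λ tan λ = LHS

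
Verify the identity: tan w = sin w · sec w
RHS = sin w · (1/cos w) = sin w/cos w = tan w = LHS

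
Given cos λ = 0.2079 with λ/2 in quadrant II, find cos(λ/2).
cos(λ/2) = ±√((1 + cos λ)/2); negative since λ/2 ∈ QII, so cos(λ/2) = -0.7771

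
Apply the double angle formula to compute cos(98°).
cos(98°) = 1 - 2sin²49° = -0.1392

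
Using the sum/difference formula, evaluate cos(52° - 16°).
cos(52° - 16°) = cos 52° cos 16° + sin 52° sin 16° = 0.809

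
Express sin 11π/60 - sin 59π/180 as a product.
sin 11π/60 - sin 59π/180 = 2 cos(23π/90) sin(-13π/180)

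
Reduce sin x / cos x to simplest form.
sin x / cos x = tan x (using Quotient identity)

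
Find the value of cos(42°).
cos(42°) = 0.7431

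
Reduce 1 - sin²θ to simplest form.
1 - sin²θ = cos²θ (using Pythagorean identity)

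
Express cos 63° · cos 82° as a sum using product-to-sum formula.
cos 63° cos 82° = (1/2)[cos(63°-82°) + cos(63°+82°)]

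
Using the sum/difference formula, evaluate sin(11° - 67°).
sin(11° - 67°) = sin 11° cos 67° - cos 11° sin 67° = -0.829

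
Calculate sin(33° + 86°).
sin(33° + 86°) = sin 33° cos 86° + cos 33° sin 86° = 0.8746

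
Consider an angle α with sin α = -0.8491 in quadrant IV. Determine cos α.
cos α = √(1 - sin²α) = 0.5282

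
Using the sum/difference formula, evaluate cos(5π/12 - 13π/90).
cos(5π/12 - 13π/90) = cos 5π/12 cos 13π/90 + sin 5π/12 sin 13π/90 = 0.6561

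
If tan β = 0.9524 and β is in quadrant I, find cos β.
cos β = 0.7241 (using tan²β + 1 = sec²β)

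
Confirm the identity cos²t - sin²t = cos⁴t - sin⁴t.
RHS = (cos²t - sin²t)(cos²t + sin²t) = (cos²t - sin²t) · 1 = cos²t - sin²t = LHS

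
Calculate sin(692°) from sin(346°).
sin(692°) = 2 sin 346° cos 346° = -0.4695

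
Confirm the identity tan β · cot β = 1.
LHS = (sin β/cos β) · (cos β/sin β) = 1 = RHS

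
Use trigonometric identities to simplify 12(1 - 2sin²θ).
12(1 - 2sin²θ) = 12(cos(2θ)) (using Double angle)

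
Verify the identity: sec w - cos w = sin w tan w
LHS = 1/cos w - cos w = (1 - cos²w)/cos w = sin²w/cos w = sin w · (sin w/cos w) = sin w tan w = RHS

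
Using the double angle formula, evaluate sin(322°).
sin(322°) = 2 sin 161° cos 161° = -0.6157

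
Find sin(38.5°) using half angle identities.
sin(38.5°) = √((1 - cos 77°)/2) = 0.6225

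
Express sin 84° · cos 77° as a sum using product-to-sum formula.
sin 84° cos 77° = (1/2)[sin(84°+77°) + sin(84°-77°)]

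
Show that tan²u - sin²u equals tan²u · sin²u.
LHS = sin²u/cos²u - sin²u = sin²u(1/cos²u - 1) = sin²u · (1 - cos²u)/cos²u = sin²u · sin²u/cos²u = sin²u · tan²u = RHS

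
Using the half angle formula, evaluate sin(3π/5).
sin(3π/5) = √((1 - cos 6π/5)/2) = 0.9511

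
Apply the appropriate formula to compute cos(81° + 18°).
cos(81° + 18°) = cos 81° cos 18° - sin 81° sin 18° = -0.1564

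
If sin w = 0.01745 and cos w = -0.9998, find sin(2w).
sin(2w) = 2 sin w cos w = -0.03489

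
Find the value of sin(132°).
sin(132°) = 0.7431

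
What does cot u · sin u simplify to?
cot u · sin u = cos u (using Quotient identity)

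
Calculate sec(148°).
sec(148°) = -1.179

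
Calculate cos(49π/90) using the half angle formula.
cos(49π/90) = -√((1 + cos 49π/45)/2) = -0.1392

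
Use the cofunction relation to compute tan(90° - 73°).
tan(90° - 73°) = cot(73°) = 0.3057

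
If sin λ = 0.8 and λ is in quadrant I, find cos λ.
cos λ = 0.6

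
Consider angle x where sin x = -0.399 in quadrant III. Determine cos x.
cos x = ±√(1 - sin²x) = -0.917 (negative in QIII)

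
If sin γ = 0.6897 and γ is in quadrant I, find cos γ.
cos γ = 0.7241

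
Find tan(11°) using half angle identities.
tan(11°) = sin 22° / (1 + cos 22°) = 0.1944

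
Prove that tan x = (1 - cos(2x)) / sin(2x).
RHS = 2sin²x / (2 sin x cos x) = sin x/cos x = tan x = LHS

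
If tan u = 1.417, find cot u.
cot u = 1/tan u = 0.7057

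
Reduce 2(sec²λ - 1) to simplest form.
2(sec²λ - 1) = 2(tan²λ) (using Pythagorean identity)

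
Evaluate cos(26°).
cos(26°) = 0.8988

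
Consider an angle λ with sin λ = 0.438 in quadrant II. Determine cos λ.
cos λ = ±√(1 - sin²λ) = -0.899 (negative in QII)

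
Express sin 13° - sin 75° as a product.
sin 13° - sin 75° = 2 cos(44°) sin(-31°)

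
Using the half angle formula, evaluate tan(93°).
tan(93°) = sin 186° / (1 + cos 186°) = -19.08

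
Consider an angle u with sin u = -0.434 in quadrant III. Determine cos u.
cos u = ±√(1 - sin²u) = -0.9009 (negative in QIII)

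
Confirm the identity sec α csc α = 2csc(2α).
RHS = 2/sin(2α) = 2/(2 sin α cos α) = 1/(sin α cos α) = (1/cos α)(1/sin α) = sec α csc α = LHS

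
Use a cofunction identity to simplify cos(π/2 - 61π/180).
cos(π/2 - 61π/180) = sin(61π/180)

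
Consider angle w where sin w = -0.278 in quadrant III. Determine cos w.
cos w = ±√(1 - sin²w) = -0.9606 (negative in QIII)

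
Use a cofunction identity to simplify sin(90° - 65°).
sin(90° - 65°) = cos(65°)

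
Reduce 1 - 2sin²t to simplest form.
1 - 2sin²t = cos(2t) (using Double angle)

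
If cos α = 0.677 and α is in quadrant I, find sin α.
sin α = 0.736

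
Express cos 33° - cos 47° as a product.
cos 33° - cos 47° = -2 sin(40°) sin(-7°)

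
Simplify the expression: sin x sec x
sin x sec x = tan x (using Reciprocal + quotient)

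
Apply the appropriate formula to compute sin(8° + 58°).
sin(8° + 58°) = sin 8° cos 58° + cos 8° sin 58° = 0.9135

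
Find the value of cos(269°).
cos(269°) = -0.01745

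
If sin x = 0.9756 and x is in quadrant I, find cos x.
cos x = 0.2196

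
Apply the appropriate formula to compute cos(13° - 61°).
cos(13° - 61°) = cos 13° cos 61° + sin 13° sin 61° = 0.6691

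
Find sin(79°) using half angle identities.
sin(79°) = √((1 - cos 158°)/2) = 0.9816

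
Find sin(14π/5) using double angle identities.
sin(14π/5) = 2 sin 7π/5 cos 7π/5 = 0.5878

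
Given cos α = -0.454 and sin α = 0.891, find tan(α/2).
tan(α/2) = sin α / (1 + cos α) = 1.632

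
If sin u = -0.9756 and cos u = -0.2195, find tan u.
tan u = sin u / cos u = 4.445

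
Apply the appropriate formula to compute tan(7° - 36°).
tan(7° - 36°) = (tan 7° - tan 36°)/(1 + tan 7° tan 36°) = -0.5543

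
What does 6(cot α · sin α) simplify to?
6(cot α · sin α) = 6(cos α) (using Quotient identity)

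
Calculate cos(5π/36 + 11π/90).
cos(5π/36 + 11π/90) = cos 5π/36 cos 11π/90 - sin 5π/36 sin 11π/90 = 0.682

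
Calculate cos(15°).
cos(15°) = (√6+√2)/4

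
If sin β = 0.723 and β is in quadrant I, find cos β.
cos β = 0.6908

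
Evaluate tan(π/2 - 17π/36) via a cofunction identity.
tan(π/2 - 17π/36) = cot(17π/36) = 0.08749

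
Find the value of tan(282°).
tan(282°) = -4.705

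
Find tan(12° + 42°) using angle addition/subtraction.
tan(12° + 42°) = (tan 12° + tan 42°)/(1 - tan 12° tan 42°) = 1.376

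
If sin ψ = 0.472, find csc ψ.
csc ψ = 1/sin ψ = 2.119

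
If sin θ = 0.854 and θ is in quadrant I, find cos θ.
cos θ = 0.5203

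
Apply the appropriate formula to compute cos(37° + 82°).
cos(37° + 82°) = cos 37° cos 82° - sin 37° sin 82° = -0.4848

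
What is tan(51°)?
tan(51°) = 1.235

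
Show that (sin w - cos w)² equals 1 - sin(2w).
LHS = sin²w - 2 sin w cos w + cos²w = (sin²w + cos²w) - 2 sin w cos w = 1 - sin(2w) = RHS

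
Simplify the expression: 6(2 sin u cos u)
6(2 sin u cos u) = 6(sin(2u)) (using Double angle)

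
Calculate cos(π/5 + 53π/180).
cos(π/5 + 53π/180) = cos π/5 cos 53π/180 - sin π/5 sin 53π/180 = 0.01745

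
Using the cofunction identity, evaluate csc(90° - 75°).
csc(90° - 75°) = sec(75°) = 3.864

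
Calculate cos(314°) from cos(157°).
cos(314°) = cos²157° - sin²157° = 0.6947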